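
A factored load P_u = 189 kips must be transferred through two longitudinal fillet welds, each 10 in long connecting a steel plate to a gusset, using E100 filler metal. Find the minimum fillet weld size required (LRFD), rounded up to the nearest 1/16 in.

w = 5/16 in

E100XX → F_EXX = 100 ksi.
Total weld length L = 20 in.
Required throat t_e = P_u / (φ × 0.6 F_EXX × L) = 189 / (0.75 × 0.6 × 100 × 20) = 0.21 in.
Required leg w = t_e / 0.707 = 0.297 in → use 5/16 in.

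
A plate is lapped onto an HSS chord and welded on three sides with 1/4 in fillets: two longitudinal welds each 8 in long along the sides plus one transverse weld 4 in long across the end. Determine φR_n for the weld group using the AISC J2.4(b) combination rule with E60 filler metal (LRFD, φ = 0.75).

E60XX → F_EXX = 60 ksi.
t_e = 0.707 × 0.25 = 0.1767 in.
R_nwl = 0.6 × 60 × 0.1767 × 16 = 101.8 kip (longitudinal, 2 welds).
R_nwt = 0.6 × 60 × 0.1767 × 4 = 25.45 kip (transverse, base value).
(i) R_nwl + R_nwt = 127.3 kip; (ii) 0.85 R_nwl + 1.5 R_nwt = 124.7 kip.
R_n = max = 127.3 kip [governs: (i)]; φR_n = 95.44 kip.

φR_n ≈ 95.4 kip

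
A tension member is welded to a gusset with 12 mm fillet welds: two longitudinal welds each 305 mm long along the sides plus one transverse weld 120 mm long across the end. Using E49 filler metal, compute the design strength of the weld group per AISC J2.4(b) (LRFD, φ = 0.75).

φR_n ≈ 1370 kN

E49XX → F_EXX = 490 MPa.
t_e = 0.707 × 12 = 8.484 mm.
R_nwl = 0.6 × 490 × 8.484 × 610 × 10⁻³ = 1522 kN (longitudinal, 2 welds).
R_nwt = 0.6 × 490 × 8.484 × 120 × 10⁻³ = 299.3 kN (transverse, base value).
(i) R_nwl + R_nwt = 1821 kN; (ii) 0.85 R_nwl + 1.5 R_nwt = 1742 kN.
R_n = max = 1821 kN [governs: (i)]; φR_n = 1366 kN.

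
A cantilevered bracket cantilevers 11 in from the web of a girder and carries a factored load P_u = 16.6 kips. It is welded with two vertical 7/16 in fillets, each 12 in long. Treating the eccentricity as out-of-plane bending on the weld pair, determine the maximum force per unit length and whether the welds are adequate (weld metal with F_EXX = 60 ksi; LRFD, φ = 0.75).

f_max ≈ 3.87 kip/in; adequate

L_w = 2 × 12 = 24 in; section modulus (unit throat) S = 2 × L²/6 = 48 in².
Direct shear f_v = P/L_w = 16.6/24 = 0.6917 kip/in.
Moment M = P × e = 16.6 × 11 = 182.6 kip·in; bending f_b = M/S = 3.804 kip/in.
f_max = √(f_v² + f_b²) = √(0.6917² + 3.804²) = 3.867 kip/in.
φr_n = 0.75 × 0.6 × 60 × (0.707 × 0.4375) = 8.351 kip/in → adequate.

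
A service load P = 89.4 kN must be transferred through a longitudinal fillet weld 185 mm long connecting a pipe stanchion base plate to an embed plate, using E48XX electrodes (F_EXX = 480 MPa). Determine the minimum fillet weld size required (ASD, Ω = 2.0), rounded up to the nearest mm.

Total weld length L = 185 mm.
Required throat t_e = P × Ω / (0.6 F_EXX × L) = 89.4 × 2.0 / (0.6 × 480 × 185 × 10⁻³) = 3.356 mm.
Required leg w = t_e / 0.707 = 4.747 mm → use 5 mm.

w = 5 mm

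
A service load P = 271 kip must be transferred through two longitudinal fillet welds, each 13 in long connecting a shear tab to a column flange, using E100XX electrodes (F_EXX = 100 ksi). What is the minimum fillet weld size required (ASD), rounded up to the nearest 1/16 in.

Total weld length L = 26 in.
Required throat t_e = P × Ω / (0.6 F_EXX × L) = 271 × 2.0 / (0.6 × 100 × 26) = 0.3474 in.
Required leg w = t_e / 0.707 = 0.4914 in → use 1/2 in.

w = 1/2 in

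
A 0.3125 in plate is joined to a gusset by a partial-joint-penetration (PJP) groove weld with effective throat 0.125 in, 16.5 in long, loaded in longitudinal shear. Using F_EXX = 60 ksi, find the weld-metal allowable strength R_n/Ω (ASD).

R_n/Ω ≈ 37.1 kip

Effective throat (given) t_e = 0.125 in.
A_we = 0.125 × 16.5 = 2.062 in².
F_nw = 0.6 F_EXX = 36 ksi.
R_n/Ω = (36 × 2.062) / 2.0 = 37.12 kip.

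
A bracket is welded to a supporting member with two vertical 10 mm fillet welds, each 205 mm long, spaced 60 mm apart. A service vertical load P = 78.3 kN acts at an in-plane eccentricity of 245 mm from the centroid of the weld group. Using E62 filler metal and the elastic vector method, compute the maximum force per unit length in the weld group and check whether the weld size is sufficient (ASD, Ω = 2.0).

E62XX → F_EXX = 620 MPa.
Total weld length L_w = 410 mm. Treat welds as unit-width lines.
Polar moment about centroid: J = 2[d³/12 + d(b/2)²] = 2[205³/12 + 205×30²] = 1805000 mm³.
Direct shear f_v = P/L_w = 78.3×10³ / 410 = 191 N/mm (vertical).
Torsion M = P·e = 78.3×10³ × 245 = 19184000 N·mm.
Critical point at (x, y) = (30, 102.5) from centroid. f_tx = M·y/J = 1089 N/mm; f_ty = M·x/J = 318.9 N/mm.
Resultant f_max = √[f_tx² + (f_v + f_ty)²] = √[1089² + (191 + 318.9)²] = 1203 N/mm.
Capacity per unit length: r_n/Ω = (1/2.0) × 0.6 × 620 × (0.707 × 10) = 1315 N/mm.
1203 ≤ 1315 → adequate.

f_max ≈ 1200 N/mm; adequate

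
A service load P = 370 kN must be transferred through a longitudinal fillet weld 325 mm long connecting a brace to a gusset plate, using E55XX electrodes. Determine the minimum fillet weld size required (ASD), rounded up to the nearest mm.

w = 10 mm

E55XX → F_EXX = 550 MPa.
Total weld length L = 325 mm.
Required throat t_e = P × Ω / (0.6 F_EXX × L) = 370 × 2.0 / (0.6 × 550 × 325 × 10⁻³) = 6.9 mm.
Required leg w = t_e / 0.707 = 9.759 mm → use 10 mm.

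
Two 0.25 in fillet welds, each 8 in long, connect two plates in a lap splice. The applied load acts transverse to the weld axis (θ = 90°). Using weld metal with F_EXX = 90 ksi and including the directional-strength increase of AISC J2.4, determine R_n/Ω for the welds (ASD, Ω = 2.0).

R_n/Ω ≈ 115 kip

t_e = 0.707 × 0.25 = 0.1767 in; A_we = 0.1767 × 16 = 2.828 in².
Directional factor: 1.0 + 0.5 sin^1.5(90°) = 1.5.
F_nw = 0.6 × 90 × 1.5 = 81 ksi.
R_n/Ω = (81 × 2.828) / 2.0 = 114.5 kip.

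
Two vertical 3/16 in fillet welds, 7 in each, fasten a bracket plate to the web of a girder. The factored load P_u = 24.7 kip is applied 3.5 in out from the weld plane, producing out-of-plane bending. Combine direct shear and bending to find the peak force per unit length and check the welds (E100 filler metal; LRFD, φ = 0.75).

E100XX → F_EXX = 100 ksi.
L_w = 2 × 7 = 14 in; section modulus (unit throat) S = 2 × L²/6 = 16.33 in².
Direct shear f_v = P/L_w = 24.7/14 = 1.764 kip/in.
Moment M = P × e = 24.7 × 3.5 = 86.45 kip·in; bending f_b = M/S = 5.293 kip/in.
f_max = √(f_v² + f_b²) = √(1.764² + 5.293²) = 5.579 kip/in.
φr_n = 0.75 × 0.6 × 100 × (0.707 × 0.1875) = 5.965 kip/in → adequate.

f_max ≈ 5.58 kip/in; adequate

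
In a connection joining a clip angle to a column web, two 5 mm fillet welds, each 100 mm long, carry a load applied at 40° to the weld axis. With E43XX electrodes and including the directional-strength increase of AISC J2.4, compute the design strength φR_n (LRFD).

E43XX → F_EXX = 430 MPa.
t_e = 0.707 × 5 = 3.535 mm; A_we = 3.535 × 200 = 707 mm².
Directional factor: 1.0 + 0.5 sin^1.5(40°) = 1.258.
F_nw = 0.6 × 430 × 1.258 = 324.5 MPa.
φR_n = 0.75 × 324.5 × 707 × 10⁻³ = 172.1 kN.

φR_n ≈ 172 kN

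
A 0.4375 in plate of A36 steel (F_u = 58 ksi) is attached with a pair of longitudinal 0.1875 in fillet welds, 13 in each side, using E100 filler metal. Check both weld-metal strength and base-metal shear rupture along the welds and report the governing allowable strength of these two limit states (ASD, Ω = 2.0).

E100XX → F_EXX = 100 ksi.
t_e = 0.707 × 0.1875 = 0.1326 in; L = 26 in.
Weld metal: R_n/Ω = (1/2.0) × 0.6 × 100 × 0.1326 × 26 = 103.4 kip.
Base metal (shear rupture): R_n/Ω = (1/2.0) × 0.6 × 58 × 0.4375 × 26 = 197.9 kip.
Governing: weld metal.

R_n/Ω ≈ 103 kip (weld metal governs)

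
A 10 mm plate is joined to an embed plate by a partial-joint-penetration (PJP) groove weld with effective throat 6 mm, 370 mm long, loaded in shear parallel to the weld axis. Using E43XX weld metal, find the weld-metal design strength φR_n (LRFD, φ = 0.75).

E43XX → F_EXX = 430 MPa.
Effective throat (given) t_e = 6 mm.
A_we = 6 × 370 = 2220 mm².
F_nw = 0.6 F_EXX = 258 MPa.
φR_n = 0.75 × 258 × 2220 × 10⁻³ = 429.6 kN.

φR_n ≈ 430 kN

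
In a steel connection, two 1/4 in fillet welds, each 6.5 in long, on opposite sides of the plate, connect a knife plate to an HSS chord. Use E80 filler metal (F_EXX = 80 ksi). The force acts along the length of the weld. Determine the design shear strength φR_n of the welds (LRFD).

Effective throat t_e = 0.707 × 0.25 = 0.1767 in.
Total length L = 13 in; A_we = 0.1767 × 13 = 2.298 in².
F_nw = 0.6 F_EXX = 0.6 × 80 = 48 ksi.
φR_n = 0.75 × 48 × 2.298 = 82.72 kips.

φR_n ≈ 82.7 kips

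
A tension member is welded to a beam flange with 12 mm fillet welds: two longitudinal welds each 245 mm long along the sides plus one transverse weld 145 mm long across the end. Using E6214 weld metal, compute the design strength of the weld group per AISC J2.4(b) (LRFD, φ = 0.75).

E62XX → F_EXX = 620 MPa.
t_e = 0.707 × 12 = 8.484 mm.
R_nwl = 0.6 × 620 × 8.484 × 490 × 10⁻³ = 1546 kN (longitudinal, 2 welds).
R_nwt = 0.6 × 620 × 8.484 × 145 × 10⁻³ = 457.6 kN (transverse, base value).
(i) R_nwl + R_nwt = 2004 kN; (ii) 0.85 R_nwl + 1.5 R_nwt = 2001 kN.
R_n = max = 2004 kN [governs: (i)]; φR_n = 1503 kN.

φR_n ≈ 1500 kN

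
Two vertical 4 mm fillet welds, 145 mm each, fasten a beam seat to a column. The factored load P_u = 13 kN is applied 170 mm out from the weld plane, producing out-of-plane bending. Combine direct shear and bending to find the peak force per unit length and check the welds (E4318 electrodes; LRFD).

f_max ≈ 319 N/mm; adequate

E43XX → F_EXX = 430 MPa.
L_w = 2 × 145 = 290 mm; section modulus (unit throat) S = 2 × L²/6 = 7008 mm².
Direct shear f_v = P/L_w = 13×10³/290 = 44.83 N/mm.
Moment M = P × e = 13×10³ × 170 = 2210000 N·mm; bending f_b = M/S = 315.3 N/mm.
f_max = √(f_v² + f_b²) = √(44.83² + 315.3²) = 318.5 N/mm.
φr_n = 0.75 × 0.6 × 430 × (0.707 × 4) = 547.2 N/mm → adequate.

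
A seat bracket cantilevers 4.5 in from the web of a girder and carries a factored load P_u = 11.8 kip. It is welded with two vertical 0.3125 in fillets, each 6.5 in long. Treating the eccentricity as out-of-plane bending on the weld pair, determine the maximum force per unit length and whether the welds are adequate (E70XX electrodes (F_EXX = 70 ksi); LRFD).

L_w = 2 × 6.5 = 13 in; section modulus (unit throat) S = 2 × L²/6 = 14.08 in².
Direct shear f_v = P/L_w = 11.8/13 = 0.9077 kip/in.
Moment M = P × e = 11.8 × 4.5 = 53.1 kip·in; bending f_b = M/S = 3.77 kip/in.
f_max = √(f_v² + f_b²) = √(0.9077² + 3.77²) = 3.878 kip/in.
φr_n = 0.75 × 0.6 × 70 × (0.707 × 0.3125) = 6.96 kip/in → adequate.

f_max ≈ 3.88 kip/in; adequate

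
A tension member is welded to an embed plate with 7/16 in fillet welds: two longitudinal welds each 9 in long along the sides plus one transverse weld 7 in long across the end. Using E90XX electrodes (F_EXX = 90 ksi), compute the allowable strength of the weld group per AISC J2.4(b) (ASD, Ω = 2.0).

R_n/Ω ≈ 215 kips

t_e = 0.707 × 0.4375 = 0.3093 in.
R_nwl = 0.6 × 90 × 0.3093 × 18 = 300.7 kips (longitudinal, 2 welds).
R_nwt = 0.6 × 90 × 0.3093 × 7 = 116.9 kips (transverse, base value).
(i) R_nwl + R_nwt = 417.6 kips; (ii) 0.85 R_nwl + 1.5 R_nwt = 430.9 kips.
R_n = max = 430.9 kips [governs: (ii)]; R_n/Ω = 215.5 kips.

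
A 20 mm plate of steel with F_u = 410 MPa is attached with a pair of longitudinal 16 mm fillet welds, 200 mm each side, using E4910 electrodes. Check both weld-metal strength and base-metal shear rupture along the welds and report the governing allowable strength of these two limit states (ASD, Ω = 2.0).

E49XX → F_EXX = 490 MPa.
t_e = 0.707 × 16 = 11.31 mm; L = 400 mm.
Weld metal: R_n/Ω = (1/2.0) × 0.6 × 490 × 11.31 × 400 × 10⁻³ = 665.1 kN.
Base metal (shear rupture): R_n/Ω = (1/2.0) × 0.6 × 410 × 20 × 400 × 10⁻³ = 984 kN.
Governing: weld metal.

R_n/Ω ≈ 665 kN (weld metal governs)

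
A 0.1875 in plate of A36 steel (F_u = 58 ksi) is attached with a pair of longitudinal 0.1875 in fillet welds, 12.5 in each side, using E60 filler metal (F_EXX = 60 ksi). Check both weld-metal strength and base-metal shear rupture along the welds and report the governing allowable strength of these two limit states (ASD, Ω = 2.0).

R_n/Ω ≈ 59.7 kip (weld metal governs)

t_e = 0.707 × 0.1875 = 0.1326 in; L = 25 in.
Weld metal: R_n/Ω = (1/2.0) × 0.6 × 60 × 0.1326 × 25 = 59.65 kip.
Base metal (shear rupture): R_n/Ω = (1/2.0) × 0.6 × 58 × 0.1875 × 25 = 81.56 kip.
Governing: weld metal.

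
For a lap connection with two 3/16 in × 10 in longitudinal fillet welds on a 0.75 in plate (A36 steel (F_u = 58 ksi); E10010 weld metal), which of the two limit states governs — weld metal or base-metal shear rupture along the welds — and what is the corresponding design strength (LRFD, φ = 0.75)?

φR_n ≈ 119 kip (weld metal governs)

E100XX → F_EXX = 100 ksi.
t_e = 0.707 × 0.1875 = 0.1326 in; L = 20 in.
Weld metal: φR_n = 0.75 × 0.6 × 100 × 0.1326 × 20 = 119.3 kip.
Base metal (shear rupture): φR_n = 0.75 × 0.6 × 58 × 0.75 × 20 = 391.5 kip.
Governing: weld metal.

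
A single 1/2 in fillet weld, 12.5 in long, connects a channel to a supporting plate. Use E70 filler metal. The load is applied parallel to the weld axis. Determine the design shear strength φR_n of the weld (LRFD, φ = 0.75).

E70XX → F_EXX = 70 ksi.
Effective throat t_e = 0.707 × 0.5 = 0.3535 in.
Total length L = 12.5 in; A_we = 0.3535 × 12.5 = 4.419 in².
F_nw = 0.6 F_EXX = 0.6 × 70 = 42 ksi.
φR_n = 0.75 × 42 × 4.419 = 139.2 kip.

φR_n ≈ 139 kip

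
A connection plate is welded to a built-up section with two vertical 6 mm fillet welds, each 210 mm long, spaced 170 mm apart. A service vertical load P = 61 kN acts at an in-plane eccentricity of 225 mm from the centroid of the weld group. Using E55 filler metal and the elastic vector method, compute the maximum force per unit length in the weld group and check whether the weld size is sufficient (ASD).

f_max ≈ 509 N/mm; adequate

E55XX → F_EXX = 550 MPa.
Total weld length L_w = 420 mm. Treat welds as unit-width lines.
Polar moment about centroid: J = 2[d³/12 + d(b/2)²] = 2[210³/12 + 210×85²] = 4578000 mm³.
Direct shear f_v = P/L_w = 61×10³ / 420 = 145.2 N/mm (vertical).
Torsion M = P·e = 61×10³ × 225 = 13725000 N·mm.
Critical point at (x, y) = (85, 105) from centroid. f_tx = M·y/J = 314.8 N/mm; f_ty = M·x/J = 254.8 N/mm.
Resultant f_max = √[f_tx² + (f_v + f_ty)²] = √[314.8² + (145.2 + 254.8)²] = 509.1 N/mm.
Capacity per unit length: r_n/Ω = (1/2.0) × 0.6 × 550 × (0.707 × 6) = 699.9 N/mm.
509.1 ≤ 699.9 → adequate.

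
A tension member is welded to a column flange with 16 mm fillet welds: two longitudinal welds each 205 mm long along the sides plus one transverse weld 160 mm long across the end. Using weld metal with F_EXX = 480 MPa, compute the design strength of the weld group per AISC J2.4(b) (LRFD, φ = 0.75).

t_e = 0.707 × 16 = 11.31 mm.
R_nwl = 0.6 × 480 × 11.31 × 410 × 10⁻³ = 1336 kN (longitudinal, 2 welds).
R_nwt = 0.6 × 480 × 11.31 × 160 × 10⁻³ = 521.3 kN (transverse, base value).
(i) R_nwl + R_nwt = 1857 kN; (ii) 0.85 R_nwl + 1.5 R_nwt = 1917 kN.
R_n = max = 1917 kN [governs: (ii)]; φR_n = 1438 kN.

φR_n ≈ 1440 kN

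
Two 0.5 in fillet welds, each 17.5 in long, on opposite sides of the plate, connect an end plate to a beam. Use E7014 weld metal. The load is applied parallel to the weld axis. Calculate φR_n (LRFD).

φR_n ≈ 390 kip

E70XX → F_EXX = 70 ksi.
Effective throat t_e = 0.707 × 0.5 = 0.3535 in.
Total length L = 35 in; A_we = 0.3535 × 35 = 12.37 in².
F_nw = 0.6 F_EXX = 0.6 × 70 = 42 ksi.
φR_n = 0.75 × 42 × 12.37 = 389.7 kip.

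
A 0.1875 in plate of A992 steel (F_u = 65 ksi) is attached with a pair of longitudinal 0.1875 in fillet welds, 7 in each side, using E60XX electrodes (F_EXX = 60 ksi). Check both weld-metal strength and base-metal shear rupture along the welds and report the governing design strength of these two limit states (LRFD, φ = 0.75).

φR_n ≈ 50.1 kips (weld metal governs)

t_e = 0.707 × 0.1875 = 0.1326 in; L = 14 in.
Weld metal: φR_n = 0.75 × 0.6 × 60 × 0.1326 × 14 = 50.11 kips.
Base metal (shear rupture): φR_n = 0.75 × 0.6 × 65 × 0.1875 × 14 = 76.78 kips.
Governing: weld metal.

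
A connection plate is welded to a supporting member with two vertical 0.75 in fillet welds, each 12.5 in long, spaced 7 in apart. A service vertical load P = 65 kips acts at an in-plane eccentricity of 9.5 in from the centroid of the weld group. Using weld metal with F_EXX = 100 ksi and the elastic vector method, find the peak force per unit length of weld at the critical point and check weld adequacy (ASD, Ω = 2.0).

f_max ≈ 8.58 kip/in; adequate

Total weld length L_w = 25 in. Treat welds as unit-width lines.
Polar moment about centroid: J = 2[d³/12 + d(b/2)²] = 2[12.5³/12 + 12.5×3.5²] = 631.8 in³.
Direct shear f_v = P/L_w = 65 / 25 = 2.6 kip/in (vertical).
Torsion M = P·e = 65 × 9.5 = 617.5 kip·in.
Critical point at (x, y) = (3.5, 6.25) from centroid. f_tx = M·y/J = 6.109 kip/in; f_ty = M·x/J = 3.421 kip/in.
Resultant f_max = √[f_tx² + (f_v + f_ty)²] = √[6.109² + (2.6 + 3.421)²] = 8.577 kip/in.
Capacity per unit length: r_n/Ω = (1/2.0) × 0.6 × 100 × (0.707 × 0.75) = 15.91 kip/in.
8.577 ≤ 15.91 → adequate.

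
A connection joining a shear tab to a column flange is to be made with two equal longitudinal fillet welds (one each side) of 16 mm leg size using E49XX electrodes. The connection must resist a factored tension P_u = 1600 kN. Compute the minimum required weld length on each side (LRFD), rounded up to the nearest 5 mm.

E49XX → F_EXX = 490 MPa.
Throat t_e = 0.707 × 16 = 11.31 mm.
φr_n = 0.75 × 0.6 × 490 × 11.31 × 10⁻³ = 2.494 kN/mm.
L_req = P_u / φr_n = 1600 / 2.494 = 641.5 mm total.
Per side: 641.5 / 2 = 320.7 mm.
Round up → use L = 325 mm on each side.

L = 325 mm on each side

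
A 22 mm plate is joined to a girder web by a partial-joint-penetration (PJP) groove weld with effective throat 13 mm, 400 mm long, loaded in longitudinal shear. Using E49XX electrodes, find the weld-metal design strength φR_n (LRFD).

φR_n ≈ 1150 kN

E49XX → F_EXX = 490 MPa.
Effective throat (given) t_e = 13 mm.
A_we = 13 × 400 = 5200 mm².
F_nw = 0.6 F_EXX = 294 MPa.
φR_n = 0.75 × 294 × 5200 × 10⁻³ = 1147 kN.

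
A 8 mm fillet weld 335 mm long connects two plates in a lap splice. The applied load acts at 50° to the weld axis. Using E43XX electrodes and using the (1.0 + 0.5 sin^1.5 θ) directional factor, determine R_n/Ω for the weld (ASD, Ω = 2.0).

R_n/Ω ≈ 326 kN

E43XX → F_EXX = 430 MPa.
t_e = 0.707 × 8 = 5.656 mm; A_we = 5.656 × 335 = 1895 mm².
Directional factor: 1.0 + 0.5 sin^1.5(50°) = 1.335.
F_nw = 0.6 × 430 × 1.335 = 344.5 MPa.
R_n/Ω = (344.5 × 1895) / 2.0 × 10⁻³ = 326.4 kN.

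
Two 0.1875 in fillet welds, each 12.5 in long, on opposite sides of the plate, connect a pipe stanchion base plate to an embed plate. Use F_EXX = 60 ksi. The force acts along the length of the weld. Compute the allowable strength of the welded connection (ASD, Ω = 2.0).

Effective throat t_e = 0.707 × 0.1875 = 0.1326 in.
Total length L = 25 in; A_we = 0.1326 × 25 = 3.314 in².
F_nw = 0.6 F_EXX = 0.6 × 60 = 36 ksi.
R_n = 36 × 3.314 = 119.3 kips; R_n/Ω = 119.3/2.0 = 59.65 kips.

R_n/Ω ≈ 59.7 kips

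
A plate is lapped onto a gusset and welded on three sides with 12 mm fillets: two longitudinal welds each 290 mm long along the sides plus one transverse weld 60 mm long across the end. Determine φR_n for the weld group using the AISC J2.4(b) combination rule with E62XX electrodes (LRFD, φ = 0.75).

φR_n ≈ 1510 kN

E62XX → F_EXX = 620 MPa.
t_e = 0.707 × 12 = 8.484 mm.
R_nwl = 0.6 × 620 × 8.484 × 580 × 10⁻³ = 1831 kN (longitudinal, 2 welds).
R_nwt = 0.6 × 620 × 8.484 × 60 × 10⁻³ = 189.4 kN (transverse, base value).
(i) R_nwl + R_nwt = 2020 kN; (ii) 0.85 R_nwl + 1.5 R_nwt = 1840 kN.
R_n = max = 2020 kN [governs: (i)]; φR_n = 1515 kN.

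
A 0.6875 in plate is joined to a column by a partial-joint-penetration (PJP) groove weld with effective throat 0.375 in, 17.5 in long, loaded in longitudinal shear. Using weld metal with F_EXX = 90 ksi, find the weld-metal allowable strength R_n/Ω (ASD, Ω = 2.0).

Effective throat (given) t_e = 0.375 in.
A_we = 0.375 × 17.5 = 6.562 in².
F_nw = 0.6 F_EXX = 54 ksi.
R_n/Ω = (54 × 6.562) / 2.0 = 177.2 kip.

R_n/Ω ≈ 177 kip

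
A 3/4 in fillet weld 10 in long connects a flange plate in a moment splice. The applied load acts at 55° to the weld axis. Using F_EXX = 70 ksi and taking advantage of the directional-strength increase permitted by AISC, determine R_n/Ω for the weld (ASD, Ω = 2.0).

t_e = 0.707 × 0.75 = 0.5302 in; A_we = 0.5302 × 10 = 5.303 in².
Directional factor: 1.0 + 0.5 sin^1.5(55°) = 1.371.
F_nw = 0.6 × 70 × 1.371 = 57.57 ksi.
R_n/Ω = (57.57 × 5.303) / 2.0 = 152.6 kip.

R_n/Ω ≈ 153 kip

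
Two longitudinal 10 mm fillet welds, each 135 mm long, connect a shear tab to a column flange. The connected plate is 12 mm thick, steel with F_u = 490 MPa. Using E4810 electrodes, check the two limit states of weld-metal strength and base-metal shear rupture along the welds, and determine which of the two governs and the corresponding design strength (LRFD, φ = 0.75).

E48XX → F_EXX = 480 MPa.
t_e = 0.707 × 10 = 7.07 mm; L = 270 mm.
Weld metal: φR_n = 0.75 × 0.6 × 480 × 7.07 × 270 × 10⁻³ = 412.3 kN.
Base metal (shear rupture): φR_n = 0.75 × 0.6 × 490 × 12 × 270 × 10⁻³ = 714.4 kN.
Governing: weld metal.

φR_n ≈ 412 kN (weld metal governs)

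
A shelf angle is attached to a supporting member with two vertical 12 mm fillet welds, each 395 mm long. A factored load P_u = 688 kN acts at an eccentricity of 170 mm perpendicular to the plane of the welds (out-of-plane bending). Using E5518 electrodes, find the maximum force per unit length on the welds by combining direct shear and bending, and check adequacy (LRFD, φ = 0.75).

E55XX → F_EXX = 550 MPa.
L_w = 2 × 395 = 790 mm; section modulus (unit throat) S = 2 × L²/6 = 52010 mm².
Direct shear f_v = P/L_w = 688×10³/790 = 870.9 N/mm.
Moment M = P × e = 688×10³ × 170 = 116960000 N·mm; bending f_b = M/S = 2249 N/mm.
f_max = √(f_v² + f_b²) = √(870.9² + 2249²) = 2412 N/mm.
φr_n = 0.75 × 0.6 × 550 × (0.707 × 12) = 2100 N/mm → NOT adequate.

f_max ≈ 2410 N/mm; NOT adequate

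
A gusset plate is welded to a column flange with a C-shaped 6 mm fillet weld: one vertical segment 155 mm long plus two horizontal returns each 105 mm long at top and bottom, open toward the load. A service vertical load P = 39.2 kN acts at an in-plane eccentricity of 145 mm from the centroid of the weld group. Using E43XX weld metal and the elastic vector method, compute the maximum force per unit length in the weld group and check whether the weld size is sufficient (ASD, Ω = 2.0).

E43XX → F_EXX = 430 MPa.
Total weld length L_w = 365 mm. Treat welds as unit-width lines.
Centroid: x̄ = 2×105×52.5 / 365 = 30.21 mm from the vertical weld.
Polar moment about centroid: J = I_x + I_y = [155³/12 + 2×105×77.5²] + [155×30.21² + 2(105³/12 + 105×22.29²)] = 2010000 mm³.
Direct shear f_v = P/L_w = 39.2×10³ / 365 = 107.4 N/mm (vertical).
Torsion M = P·e = 39.2×10³ × 145 = 5684000 N·mm.
Critical point at (x, y) = (74.79, 77.5) from centroid. f_tx = M·y/J = 219.1 N/mm; f_ty = M·x/J = 211.5 N/mm.
Resultant f_max = √[f_tx² + (f_v + f_ty)²] = √[219.1² + (107.4 + 211.5)²] = 386.9 N/mm.
Capacity per unit length: r_n/Ω = (1/2.0) × 0.6 × 430 × (0.707 × 6) = 547.2 N/mm.
386.9 ≤ 547.2 → adequate.

f_max ≈ 387 N/mm; adequate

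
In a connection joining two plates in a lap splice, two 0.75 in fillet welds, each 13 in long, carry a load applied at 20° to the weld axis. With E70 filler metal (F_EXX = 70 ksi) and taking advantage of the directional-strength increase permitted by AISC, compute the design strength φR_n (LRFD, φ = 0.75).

t_e = 0.707 × 0.75 = 0.5302 in; A_we = 0.5302 × 26 = 13.79 in².
Directional factor: 1.0 + 0.5 sin^1.5(20°) = 1.1.
F_nw = 0.6 × 70 × 1.1 = 46.2 ksi.
φR_n = 0.75 × 46.2 × 13.79 = 477.7 kip.

φR_n ≈ 478 kip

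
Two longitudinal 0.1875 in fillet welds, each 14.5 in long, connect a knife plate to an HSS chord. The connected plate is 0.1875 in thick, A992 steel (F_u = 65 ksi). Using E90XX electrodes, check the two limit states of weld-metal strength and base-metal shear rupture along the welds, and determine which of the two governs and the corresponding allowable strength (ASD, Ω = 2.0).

R_n/Ω ≈ 104 kip (weld metal governs)

E90XX → F_EXX = 90 ksi.
t_e = 0.707 × 0.1875 = 0.1326 in; L = 29 in.
Weld metal: R_n/Ω = (1/2.0) × 0.6 × 90 × 0.1326 × 29 = 103.8 kip.
Base metal (shear rupture): R_n/Ω = (1/2.0) × 0.6 × 65 × 0.1875 × 29 = 106 kip.
Governing: weld metal.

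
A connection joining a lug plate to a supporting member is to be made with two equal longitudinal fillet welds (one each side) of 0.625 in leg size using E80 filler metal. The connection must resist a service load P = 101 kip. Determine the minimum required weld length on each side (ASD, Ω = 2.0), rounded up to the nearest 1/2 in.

E80XX → F_EXX = 80 ksi.
Throat t_e = 0.707 × 0.625 = 0.4419 in.
r_n/Ω = (0.6 × 80 × 0.4419) / 2.0 = 10.6 kip/in.
L_req = P / (r_n/Ω) = 101 / 10.6 = 9.524 in total.
Per side: 9.524 / 2 = 4.762 in.
Round up → use L = 5 in on each side.

L = 5 in on each side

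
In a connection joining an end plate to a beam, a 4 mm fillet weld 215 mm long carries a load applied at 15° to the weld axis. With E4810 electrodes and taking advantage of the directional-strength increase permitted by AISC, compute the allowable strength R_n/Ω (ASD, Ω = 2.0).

R_n/Ω ≈ 93.3 kN

E48XX → F_EXX = 480 MPa.
t_e = 0.707 × 4 = 2.828 mm; A_we = 2.828 × 215 = 608 mm².
Directional factor: 1.0 + 0.5 sin^1.5(15°) = 1.066.
F_nw = 0.6 × 480 × 1.066 = 307 MPa.
R_n/Ω = (307 × 608) / 2.0 × 10⁻³ = 93.32 kN.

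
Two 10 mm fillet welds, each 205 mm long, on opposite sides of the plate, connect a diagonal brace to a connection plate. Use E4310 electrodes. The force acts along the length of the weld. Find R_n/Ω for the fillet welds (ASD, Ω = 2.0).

R_n/Ω ≈ 374 kN

E43XX → F_EXX = 430 MPa.
Effective throat t_e = 0.707 × 10 = 7.07 mm.
Total length L = 410 mm; A_we = 7.07 × 410 = 2899 mm².
F_nw = 0.6 F_EXX = 0.6 × 430 = 258 MPa.
R_n = 258 × 2899 × 10⁻³ = 747.9 kN; R_n/Ω = 747.9/2.0 = 373.9 kN.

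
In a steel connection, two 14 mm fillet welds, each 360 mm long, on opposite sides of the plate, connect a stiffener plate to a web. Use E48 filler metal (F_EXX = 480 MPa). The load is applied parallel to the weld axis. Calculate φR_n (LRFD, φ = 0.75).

φR_n ≈ 1540 kN

Effective throat t_e = 0.707 × 14 = 9.898 mm.
Total length L = 720 mm; A_we = 9.898 × 720 = 7127 mm².
F_nw = 0.6 F_EXX = 0.6 × 480 = 288 MPa.
φR_n = 0.75 × 288 × 7127 × 10⁻³ = 1539 kN.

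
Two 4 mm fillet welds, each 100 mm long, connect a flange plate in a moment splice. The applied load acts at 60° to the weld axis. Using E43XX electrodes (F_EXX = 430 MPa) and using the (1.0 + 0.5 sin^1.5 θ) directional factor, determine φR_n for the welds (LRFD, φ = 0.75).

t_e = 0.707 × 4 = 2.828 mm; A_we = 2.828 × 200 = 565.6 mm².
Directional factor: 1.0 + 0.5 sin^1.5(60°) = 1.403.
F_nw = 0.6 × 430 × 1.403 = 362 MPa.
φR_n = 0.75 × 362 × 565.6 × 10⁻³ = 153.5 kN.

φR_n ≈ 154 kN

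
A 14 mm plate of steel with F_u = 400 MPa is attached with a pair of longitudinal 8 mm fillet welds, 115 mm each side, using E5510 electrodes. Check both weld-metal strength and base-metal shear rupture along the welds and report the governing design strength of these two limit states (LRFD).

φR_n ≈ 322 kN (weld metal governs)

E55XX → F_EXX = 550 MPa.
t_e = 0.707 × 8 = 5.656 mm; L = 230 mm.
Weld metal: φR_n = 0.75 × 0.6 × 550 × 5.656 × 230 × 10⁻³ = 322 kN.
Base metal (shear rupture): φR_n = 0.75 × 0.6 × 400 × 14 × 230 × 10⁻³ = 579.6 kN.
Governing: weld metal.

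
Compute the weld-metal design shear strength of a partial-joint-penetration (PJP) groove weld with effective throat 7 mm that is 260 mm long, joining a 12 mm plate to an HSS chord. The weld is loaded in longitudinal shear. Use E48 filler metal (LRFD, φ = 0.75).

φR_n ≈ 393 kN

E48XX → F_EXX = 480 MPa.
Effective throat (given) t_e = 7 mm.
A_we = 7 × 260 = 1820 mm².
F_nw = 0.6 F_EXX = 288 MPa.
φR_n = 0.75 × 288 × 1820 × 10⁻³ = 393.1 kN.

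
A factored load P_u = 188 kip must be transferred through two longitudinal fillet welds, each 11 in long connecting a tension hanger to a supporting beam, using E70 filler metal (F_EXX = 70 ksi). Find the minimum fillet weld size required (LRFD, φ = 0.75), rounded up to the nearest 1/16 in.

w = 7/16 in

Total weld length L = 22 in.
Required throat t_e = P_u / (φ × 0.6 F_EXX × L) = 188 / (0.75 × 0.6 × 70 × 22) = 0.2713 in.
Required leg w = t_e / 0.707 = 0.3837 in → use 7/16 in.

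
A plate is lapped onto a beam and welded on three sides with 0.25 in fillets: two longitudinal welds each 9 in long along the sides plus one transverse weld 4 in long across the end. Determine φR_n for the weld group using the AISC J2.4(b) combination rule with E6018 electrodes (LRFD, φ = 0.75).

φR_n ≈ 105 kip

E60XX → F_EXX = 60 ksi.
t_e = 0.707 × 0.25 = 0.1767 in.
R_nwl = 0.6 × 60 × 0.1767 × 18 = 114.5 kip (longitudinal, 2 welds).
R_nwt = 0.6 × 60 × 0.1767 × 4 = 25.45 kip (transverse, base value).
(i) R_nwl + R_nwt = 140 kip; (ii) 0.85 R_nwl + 1.5 R_nwt = 135.5 kip.
R_n = max = 140 kip [governs: (i)]; φR_n = 105 kip.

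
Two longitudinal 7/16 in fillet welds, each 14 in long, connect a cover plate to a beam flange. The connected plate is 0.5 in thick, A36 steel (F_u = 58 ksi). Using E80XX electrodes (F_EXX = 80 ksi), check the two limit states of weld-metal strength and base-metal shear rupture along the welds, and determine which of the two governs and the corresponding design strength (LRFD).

t_e = 0.707 × 0.4375 = 0.3093 in; L = 28 in.
Weld metal: φR_n = 0.75 × 0.6 × 80 × 0.3093 × 28 = 311.8 kips.
Base metal (shear rupture): φR_n = 0.75 × 0.6 × 58 × 0.5 × 28 = 365.4 kips.
Governing: weld metal.

φR_n ≈ 312 kips (weld metal governs)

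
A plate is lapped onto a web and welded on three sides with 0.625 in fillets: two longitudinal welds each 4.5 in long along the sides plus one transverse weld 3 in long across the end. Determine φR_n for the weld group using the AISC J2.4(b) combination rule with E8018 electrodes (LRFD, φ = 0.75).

φR_n ≈ 193 kip

E80XX → F_EXX = 80 ksi.
t_e = 0.707 × 0.625 = 0.4419 in.
R_nwl = 0.6 × 80 × 0.4419 × 9 = 190.9 kip (longitudinal, 2 welds).
R_nwt = 0.6 × 80 × 0.4419 × 3 = 63.63 kip (transverse, base value).
(i) R_nwl + R_nwt = 254.5 kip; (ii) 0.85 R_nwl + 1.5 R_nwt = 257.7 kip.
R_n = max = 257.7 kip [governs: (ii)]; φR_n = 193.3 kip.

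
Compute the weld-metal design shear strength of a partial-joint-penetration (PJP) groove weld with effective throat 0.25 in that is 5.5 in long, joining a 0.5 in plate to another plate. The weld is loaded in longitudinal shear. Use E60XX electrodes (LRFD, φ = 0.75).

E60XX → F_EXX = 60 ksi.
Effective throat (given) t_e = 0.25 in.
A_we = 0.25 × 5.5 = 1.375 in².
F_nw = 0.6 F_EXX = 36 ksi.
φR_n = 0.75 × 36 × 1.375 = 37.12 kips.

φR_n ≈ 37.1 kips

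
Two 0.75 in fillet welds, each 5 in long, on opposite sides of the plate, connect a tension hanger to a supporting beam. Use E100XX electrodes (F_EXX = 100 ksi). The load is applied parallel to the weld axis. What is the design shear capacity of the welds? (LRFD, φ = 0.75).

φR_n ≈ 239 kip

Effective throat t_e = 0.707 × 0.75 = 0.5302 in.
Total length L = 10 in; A_we = 0.5302 × 10 = 5.303 in².
F_nw = 0.6 F_EXX = 0.6 × 100 = 60 ksi.
φR_n = 0.75 × 60 × 5.303 = 238.6 kip.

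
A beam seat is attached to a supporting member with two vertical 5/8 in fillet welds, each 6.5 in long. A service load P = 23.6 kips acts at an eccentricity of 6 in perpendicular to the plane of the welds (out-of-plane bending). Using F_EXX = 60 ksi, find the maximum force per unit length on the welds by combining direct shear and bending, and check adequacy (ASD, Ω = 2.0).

L_w = 2 × 6.5 = 13 in; section modulus (unit throat) S = 2 × L²/6 = 14.08 in².
Direct shear f_v = P/L_w = 23.6/13 = 1.815 kip/in.
Moment M = P × e = 23.6 × 6 = 141.6 kip·in; bending f_b = M/S = 10.05 kip/in.
f_max = √(f_v² + f_b²) = √(1.815² + 10.05²) = 10.22 kip/in.
r_n/Ω = (1/2.0) × 0.6 × 60 × (0.707 × 0.625) = 7.954 kip/in → NOT adequate.

f_max ≈ 10.2 kip/in; NOT adequate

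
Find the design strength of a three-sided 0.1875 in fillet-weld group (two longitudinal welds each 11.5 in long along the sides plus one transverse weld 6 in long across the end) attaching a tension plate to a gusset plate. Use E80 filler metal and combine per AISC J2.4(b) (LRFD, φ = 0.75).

E80XX → F_EXX = 80 ksi.
t_e = 0.707 × 0.1875 = 0.1326 in.
R_nwl = 0.6 × 80 × 0.1326 × 23 = 146.3 kip (longitudinal, 2 welds).
R_nwt = 0.6 × 80 × 0.1326 × 6 = 38.18 kip (transverse, base value).
(i) R_nwl + R_nwt = 184.5 kip; (ii) 0.85 R_nwl + 1.5 R_nwt = 181.7 kip.
R_n = max = 184.5 kip [governs: (i)]; φR_n = 138.4 kip.

φR_n ≈ 138 kip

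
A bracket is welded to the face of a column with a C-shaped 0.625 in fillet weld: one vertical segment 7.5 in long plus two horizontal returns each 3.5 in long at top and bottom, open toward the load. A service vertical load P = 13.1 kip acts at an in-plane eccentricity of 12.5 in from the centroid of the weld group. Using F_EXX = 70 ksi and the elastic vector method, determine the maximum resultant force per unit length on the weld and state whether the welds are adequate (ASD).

Total weld length L_w = 14.5 in. Treat welds as unit-width lines.
Centroid: x̄ = 2×3.5×1.75 / 14.5 = 0.8448 in from the vertical weld.
Polar moment about centroid: J = I_x + I_y = [7.5³/12 + 2×3.5×3.75²] + [7.5×0.8448² + 2(3.5³/12 + 3.5×0.9052²)] = 151.8 in³.
Direct shear f_v = P/L_w = 13.1 / 14.5 = 0.9034 kip/in (vertical).
Torsion M = P·e = 13.1 × 12.5 = 163.75 kip·in.
Critical point at (x, y) = (2.655, 3.75) from centroid. f_tx = M·y/J = 4.044 kip/in; f_ty = M·x/J = 2.864 kip/in.
Resultant f_max = √[f_tx² + (f_v + f_ty)²] = √[4.044² + (0.9034 + 2.864)²] = 5.527 kip/in.
Capacity per unit length: r_n/Ω = (1/2.0) × 0.6 × 70 × (0.707 × 0.625) = 9.279 kip/in.
5.527 ≤ 9.279 → adequate.

f_max ≈ 5.53 kip/in; adequate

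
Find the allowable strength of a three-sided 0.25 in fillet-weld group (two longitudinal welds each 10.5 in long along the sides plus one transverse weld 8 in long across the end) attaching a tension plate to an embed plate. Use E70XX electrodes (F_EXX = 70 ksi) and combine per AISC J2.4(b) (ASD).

t_e = 0.707 × 0.25 = 0.1767 in.
R_nwl = 0.6 × 70 × 0.1767 × 21 = 155.9 kip (longitudinal, 2 welds).
R_nwt = 0.6 × 70 × 0.1767 × 8 = 59.39 kip (transverse, base value).
(i) R_nwl + R_nwt = 215.3 kip; (ii) 0.85 R_nwl + 1.5 R_nwt = 221.6 kip.
R_n = max = 221.6 kip [governs: (ii)]; R_n/Ω = 110.8 kip.

R_n/Ω ≈ 111 kip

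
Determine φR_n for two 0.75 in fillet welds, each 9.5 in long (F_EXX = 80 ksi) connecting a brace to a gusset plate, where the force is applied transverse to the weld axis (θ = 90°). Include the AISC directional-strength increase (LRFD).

φR_n ≈ 544 kip

t_e = 0.707 × 0.75 = 0.5302 in; A_we = 0.5302 × 19 = 10.07 in².
Directional factor: 1.0 + 0.5 sin^1.5(90°) = 1.5.
F_nw = 0.6 × 80 × 1.5 = 72 ksi.
φR_n = 0.75 × 72 × 10.07 = 544 kip.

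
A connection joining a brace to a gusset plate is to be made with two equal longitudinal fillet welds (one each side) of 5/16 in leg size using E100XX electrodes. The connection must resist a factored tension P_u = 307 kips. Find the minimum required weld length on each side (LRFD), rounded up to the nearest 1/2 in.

L = 15.5 in on each side

E100XX → F_EXX = 100 ksi.
Throat t_e = 0.707 × 0.3125 = 0.2209 in.
φr_n = 0.75 × 0.6 × 100 × 0.2209 = 9.942 kips/in.
L_req = P_u / φr_n = 307 / 9.942 = 30.88 in total.
Per side: 30.88 / 2 = 15.44 in.
Round up → use L = 15.5 in on each side.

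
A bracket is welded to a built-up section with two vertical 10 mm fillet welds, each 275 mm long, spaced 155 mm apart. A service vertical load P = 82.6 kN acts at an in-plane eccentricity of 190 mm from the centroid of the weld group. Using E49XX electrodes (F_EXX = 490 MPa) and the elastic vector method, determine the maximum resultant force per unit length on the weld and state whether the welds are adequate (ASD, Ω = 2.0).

Total weld length L_w = 550 mm. Treat welds as unit-width lines.
Polar moment about centroid: J = 2[d³/12 + d(b/2)²] = 2[275³/12 + 275×77.5²] = 6770000 mm³.
Direct shear f_v = P/L_w = 82.6×10³ / 550 = 150.2 N/mm (vertical).
Torsion M = P·e = 82.6×10³ × 190 = 15694000 N·mm.
Critical point at (x, y) = (77.5, 137.5) from centroid. f_tx = M·y/J = 318.8 N/mm; f_ty = M·x/J = 179.7 N/mm.
Resultant f_max = √[f_tx² + (f_v + f_ty)²] = √[318.8² + (150.2 + 179.7)²] = 458.7 N/mm.
Capacity per unit length: r_n/Ω = (1/2.0) × 0.6 × 490 × (0.707 × 10) = 1039 N/mm.
458.7 ≤ 1039 → adequate.

f_max ≈ 459 N/mm; adequate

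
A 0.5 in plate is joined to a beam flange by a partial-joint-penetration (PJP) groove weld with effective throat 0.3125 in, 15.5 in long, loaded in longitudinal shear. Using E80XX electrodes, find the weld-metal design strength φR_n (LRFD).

E80XX → F_EXX = 80 ksi.
Effective throat (given) t_e = 0.3125 in.
A_we = 0.3125 × 15.5 = 4.844 in².
F_nw = 0.6 F_EXX = 48 ksi.
φR_n = 0.75 × 48 × 4.844 = 174.4 kips.

φR_n ≈ 174 kips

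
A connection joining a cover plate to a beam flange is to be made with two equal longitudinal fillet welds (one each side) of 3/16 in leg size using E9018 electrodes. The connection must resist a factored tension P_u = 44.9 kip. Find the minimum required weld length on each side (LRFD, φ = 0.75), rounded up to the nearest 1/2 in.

E90XX → F_EXX = 90 ksi.
Throat t_e = 0.707 × 0.1875 = 0.1326 in.
φr_n = 0.75 × 0.6 × 90 × 0.1326 = 5.369 kip/in.
L_req = P_u / φr_n = 44.9 / 5.369 = 8.363 in total.
Per side: 8.363 / 2 = 4.182 in.
Round up → use L = 4.5 in on each side.

L = 4.5 in on each side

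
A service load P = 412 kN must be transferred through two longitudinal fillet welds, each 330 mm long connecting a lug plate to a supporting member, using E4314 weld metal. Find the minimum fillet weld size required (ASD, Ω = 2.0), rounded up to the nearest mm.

w = 7 mm

E43XX → F_EXX = 430 MPa.
Total weld length L = 660 mm.
Required throat t_e = P × Ω / (0.6 F_EXX × L) = 412 × 2.0 / (0.6 × 430 × 660 × 10⁻³) = 4.839 mm.
Required leg w = t_e / 0.707 = 6.845 mm → use 7 mm.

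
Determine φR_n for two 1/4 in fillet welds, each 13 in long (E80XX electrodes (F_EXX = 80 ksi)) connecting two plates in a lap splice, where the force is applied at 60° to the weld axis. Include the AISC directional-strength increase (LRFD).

φR_n ≈ 232 kips

t_e = 0.707 × 0.25 = 0.1767 in; A_we = 0.1767 × 26 = 4.595 in².
Directional factor: 1.0 + 0.5 sin^1.5(60°) = 1.403.
F_nw = 0.6 × 80 × 1.403 = 67.34 ksi.
φR_n = 0.75 × 67.34 × 4.595 = 232.1 kips.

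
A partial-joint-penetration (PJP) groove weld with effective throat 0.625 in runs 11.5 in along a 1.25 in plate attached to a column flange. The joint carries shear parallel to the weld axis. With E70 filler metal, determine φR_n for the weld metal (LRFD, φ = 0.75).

φR_n ≈ 226 kips

E70XX → F_EXX = 70 ksi.
Effective throat (given) t_e = 0.625 in.
A_we = 0.625 × 11.5 = 7.188 in².
F_nw = 0.6 F_EXX = 42 ksi.
φR_n = 0.75 × 42 × 7.188 = 226.4 kips.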